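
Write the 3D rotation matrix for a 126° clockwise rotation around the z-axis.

Rotation matrix for clockwise 126° around z-axis:
A clockwise rotation by 126° is a counterclockwise rotation by -126°.
cos(-126°) = -0.5878, sin(-126°) = -0.8090
Result: [[-0.5878, 0.8090, 0], [-0.8090, -0.5878, 0], [0, 0, 1]]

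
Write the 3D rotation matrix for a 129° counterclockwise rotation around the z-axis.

Rotation matrix for counterclockwise 129° around z-axis:
cos(129°) = -0.6293, sin(129°) = 0.7771
Result: [[-0.6293, -0.7771, 0], [0.7771, -0.6293, 0], [0, 0, 1]]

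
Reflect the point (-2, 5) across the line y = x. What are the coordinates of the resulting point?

Reflection across line y = x: (-2, 5) → (5, -2)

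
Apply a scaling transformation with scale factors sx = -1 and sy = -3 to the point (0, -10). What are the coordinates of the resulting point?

Scaling matrix:
[[-1, 0], [0, -3]]
Result: (0 × -1, -10 × -3) = (0, 30)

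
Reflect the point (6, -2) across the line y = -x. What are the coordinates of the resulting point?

Reflection across line y = -x: (6, -2) → (2, -6)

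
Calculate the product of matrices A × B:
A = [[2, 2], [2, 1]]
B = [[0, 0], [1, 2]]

Matrix multiplication:
C[0][0] = 2×0 + 2×1 = 2
C[0][1] = 2×0 + 2×2 = 4
C[1][0] = 2×0 + 1×1 = 1
C[1][1] = 2×0 + 1×2 = 2
Result: [[2, 4], [1, 2]]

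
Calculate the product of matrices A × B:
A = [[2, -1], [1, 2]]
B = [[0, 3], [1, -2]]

Matrix multiplication:
C[0][0] = 2×0 + -1×1 = -1
C[0][1] = 2×3 + -1×-2 = 8
C[1][0] = 1×0 + 2×1 = 2
C[1][1] = 1×3 + 2×-2 = -1
Result: [[-1, 8], [2, -1]]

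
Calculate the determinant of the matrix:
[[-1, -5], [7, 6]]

For a 2×2 matrix [[a, b], [c, d]], det = ad - bc
det = (-1)(6) - (-5)(7) = -6 - -35 = 29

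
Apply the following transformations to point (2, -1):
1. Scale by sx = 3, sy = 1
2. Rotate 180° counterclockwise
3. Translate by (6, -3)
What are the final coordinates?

Step 1: Scale → (6, -1)
Step 2: Rotate 180° → (-6, 1)
Step 3: Translate → (0, -2)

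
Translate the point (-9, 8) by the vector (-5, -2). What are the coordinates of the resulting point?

Translation by (-5, -2) (homogeneous matrix [[1, 0, -5], [0, 1, -2], [0, 0, 1]]):
x' = -9 + -5 = -14
y' = 8 + -2 = 6
Result: (-14, 6)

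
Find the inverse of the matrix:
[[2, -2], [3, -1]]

For [[a,b],[c,d]], inverse = (1/det)·[[d,-b],[-c,a]]
det = (2)(-1) - (-2)(3) = -2 - -6 = 4
Inverse = (1/4)·[[-1, 2], [-3, 2]]
= [[-1/4, 1/2], [-3/4, 1/2]]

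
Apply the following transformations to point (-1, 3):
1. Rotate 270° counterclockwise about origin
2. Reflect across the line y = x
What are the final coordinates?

Step 1: Rotate 270° → (3, 1)
Step 2: Reflect across line y = x → (1, 3)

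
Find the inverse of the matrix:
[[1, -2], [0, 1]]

For [[a,b],[c,d]], inverse = (1/det)·[[d,-b],[-c,a]]
det = (1)(1) - (-2)(0) = 1 - 0 = 1
Inverse = [[1, 2], [0, 1]]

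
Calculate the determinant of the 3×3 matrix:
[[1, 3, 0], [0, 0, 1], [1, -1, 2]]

Expansion along first row:
det = 1·det([[0,1],[-1,2]]) - 3·det([[0,1],[1,2]]) + 0·det([[0,0],[1,-1]])
    = 1·(0·2 - 1·-1) - 3·(0·2 - 1·1) + 0·(0·-1 - 0·1)
    = 1·1 - 3·-1 + 0·0
    = 1 + 3 + 0 = 4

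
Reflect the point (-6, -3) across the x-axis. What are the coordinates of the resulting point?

Reflection across x-axis: (-6, -3) → (-6, 3)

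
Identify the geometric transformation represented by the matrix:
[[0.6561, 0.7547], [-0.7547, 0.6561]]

This matrix represents: rotation by 311° counterclockwise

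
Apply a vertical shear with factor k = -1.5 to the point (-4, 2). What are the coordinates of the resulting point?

Shear matrix for vertical shear with factor k = -1.5:
[[1, 0], [-1.50, 1]]
Result: (-4, 2) → (-4, 8)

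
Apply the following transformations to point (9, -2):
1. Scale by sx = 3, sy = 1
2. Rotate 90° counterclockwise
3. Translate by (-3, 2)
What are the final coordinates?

Step 1: Scale → (27, -2)
Step 2: Rotate 90° → (2, 27)
Step 3: Translate → (-1, 29)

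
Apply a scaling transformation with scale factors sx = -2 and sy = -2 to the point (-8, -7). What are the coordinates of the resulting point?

Scaling matrix:
[[-2, 0], [0, -2]]
Result: (-8 × -2, -7 × -2) = (16, 14)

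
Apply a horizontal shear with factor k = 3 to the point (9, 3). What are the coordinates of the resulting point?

Shear matrix for horizontal shear with factor k = 3:
[[1, 3], [0, 1]]
Result: (9, 3) → (18, 3)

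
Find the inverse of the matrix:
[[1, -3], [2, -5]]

For [[a,b],[c,d]], inverse = (1/det)·[[d,-b],[-c,a]]
det = (1)(-5) - (-3)(2) = -5 - -6 = 1
Inverse = [[-5, 3], [-2, 1]]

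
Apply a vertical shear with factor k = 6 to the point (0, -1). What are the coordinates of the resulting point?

Shear matrix for vertical shear with factor k = 6:
[[1, 0], [6, 1]]
Result: (0, -1) → (0, -1)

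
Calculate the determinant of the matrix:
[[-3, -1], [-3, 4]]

For a 2×2 matrix [[a, b], [c, d]], det = ad - bc
det = (-3)(4) - (-1)(-3) = -12 - 3 = -15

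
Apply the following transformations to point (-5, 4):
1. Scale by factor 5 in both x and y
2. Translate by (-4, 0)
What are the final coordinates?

Step 1: Scale (-5, 4) by 5 → (-25, 20)
Step 2: Translate by (-4, 0) → (-29, 20)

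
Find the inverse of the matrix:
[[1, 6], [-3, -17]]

For [[a,b],[c,d]], inverse = (1/det)·[[d,-b],[-c,a]]
det = (1)(-17) - (6)(-3) = -17 - -18 = 1
Inverse = [[-17, -6], [3, 1]]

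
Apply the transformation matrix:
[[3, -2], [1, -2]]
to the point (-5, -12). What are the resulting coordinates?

Matrix multiplication:
[[3, -2], [1, -2]] × [-5, -12]ᵀ
= [(3)(-5) + (-2)(-12), (1)(-5) + (-2)(-12)]ᵀ
= [9, 19]ᵀ
Result: (9, 19)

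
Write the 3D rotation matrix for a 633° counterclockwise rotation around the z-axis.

Rotation matrix for counterclockwise 633° around z-axis:
cos(633°) = 0.0523, sin(633°) = -0.9986
Result: [[0.0523, 0.9986, 0], [-0.9986, 0.0523, 0], [0, 0, 1]]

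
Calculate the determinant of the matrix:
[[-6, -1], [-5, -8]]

For a 2×2 matrix [[a, b], [c, d]], det = ad - bc
det = (-6)(-8) - (-1)(-5) = 48 - 5 = 43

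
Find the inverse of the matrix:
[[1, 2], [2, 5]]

For [[a,b],[c,d]], inverse = (1/det)·[[d,-b],[-c,a]]
det = (1)(5) - (2)(2) = 5 - 4 = 1
Inverse = [[5, -2], [-2, 1]]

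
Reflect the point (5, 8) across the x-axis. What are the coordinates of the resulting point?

Reflection across x-axis: (5, 8) → (5, -8)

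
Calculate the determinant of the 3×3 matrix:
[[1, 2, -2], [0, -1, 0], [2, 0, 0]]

Expansion along first row:
det = 1·det([[-1,0],[0,0]]) - 2·det([[0,0],[2,0]]) + -2·det([[0,-1],[2,0]])
    = 1·(-1·0 - 0·0) - 2·(0·0 - 0·2) + -2·(0·0 - -1·2)
    = 1·0 - 2·0 + -2·2
    = 0 + 0 + -4 = -4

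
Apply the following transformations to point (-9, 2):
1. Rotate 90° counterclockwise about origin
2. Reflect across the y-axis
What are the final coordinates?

Step 1: Rotate 90° → (-2, -9)
Step 2: Reflect across y-axis → (2, -9)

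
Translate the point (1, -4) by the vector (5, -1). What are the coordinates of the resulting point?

Translation by (5, -1) (homogeneous matrix [[1, 0, 5], [0, 1, -1], [0, 0, 1]]):
x' = 1 + 5 = 6
y' = -4 + -1 = -5
Result: (6, -5)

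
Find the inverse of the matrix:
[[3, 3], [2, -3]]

For [[a,b],[c,d]], inverse = (1/det)·[[d,-b],[-c,a]]
det = (3)(-3) - (3)(2) = -9 - 6 = -15
Inverse = (1/-15)·[[-3, -3], [-2, 3]]
= [[1/5, 1/5], [2/15, -1/5]]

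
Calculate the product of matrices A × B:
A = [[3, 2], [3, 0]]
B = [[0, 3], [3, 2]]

Matrix multiplication:
C[0][0] = 3×0 + 2×3 = 6
C[0][1] = 3×3 + 2×2 = 13
C[1][0] = 3×0 + 0×3 = 0
C[1][1] = 3×3 + 0×2 = 9
Result: [[6, 13], [0, 9]]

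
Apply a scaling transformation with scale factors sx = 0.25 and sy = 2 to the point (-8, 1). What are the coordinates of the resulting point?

Scaling matrix:
[[0.25, 0], [0, 2]]
Result: (-8 × 0.25, 1 × 2) = (-2, 2)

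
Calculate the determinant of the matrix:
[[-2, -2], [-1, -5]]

For a 2×2 matrix [[a, b], [c, d]], det = ad - bc
det = (-2)(-5) - (-2)(-1) = 10 - 2 = 8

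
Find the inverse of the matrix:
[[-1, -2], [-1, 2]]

For [[a,b],[c,d]], inverse = (1/det)·[[d,-b],[-c,a]]
det = (-1)(2) - (-2)(-1) = -2 - 2 = -4
Inverse = (1/-4)·[[2, 2], [1, -1]]
= [[-1/2, -1/2], [-1/4, 1/4]]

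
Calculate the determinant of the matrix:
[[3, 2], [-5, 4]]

For a 2×2 matrix [[a, b], [c, d]], det = ad - bc
det = (3)(4) - (2)(-5) = 12 - -10 = 22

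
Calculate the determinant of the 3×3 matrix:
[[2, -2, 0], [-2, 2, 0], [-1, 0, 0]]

Expansion along first row:
det = 2·det([[2,0],[0,0]]) - -2·det([[-2,0],[-1,0]]) + 0·det([[-2,2],[-1,0]])
    = 2·(2·0 - 0·0) - -2·(-2·0 - 0·-1) + 0·(-2·0 - 2·-1)
    = 2·0 - -2·0 + 0·2
    = 0 + 0 + 0 = 0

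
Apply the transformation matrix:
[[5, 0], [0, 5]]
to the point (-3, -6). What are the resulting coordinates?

Matrix multiplication:
[[5, 0], [0, 5]] × [-3, -6]ᵀ
= [(5)(-3) + (0)(-6), (0)(-3) + (5)(-6)]ᵀ
= [-15, -30]ᵀ
Result: (-15, -30)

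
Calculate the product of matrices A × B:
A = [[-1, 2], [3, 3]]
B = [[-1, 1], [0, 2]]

Matrix multiplication:
C[0][0] = -1×-1 + 2×0 = 1
C[0][1] = -1×1 + 2×2 = 3
C[1][0] = 3×-1 + 3×0 = -3
C[1][1] = 3×1 + 3×2 = 9
Result: [[1, 3], [-3, 9]]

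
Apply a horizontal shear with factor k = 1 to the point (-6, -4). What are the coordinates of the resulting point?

Shear matrix for horizontal shear with factor k = 1:
[[1, 1], [0, 1]]
Result: (-6, -4) → (-10, -4)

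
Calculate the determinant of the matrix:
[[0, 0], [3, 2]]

For a 2×2 matrix [[a, b], [c, d]], det = ad - bc
det = (0)(2) - (0)(3) = 0 - 0 = 0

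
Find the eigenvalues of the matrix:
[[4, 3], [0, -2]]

Characteristic equation: det(A - λI) = 0
λ² - (trace)λ + (det) = 0
trace = 4 + -2 = 2, det = (4)(-2) - (3)(0) = -8
λ² - (2)λ + (-8) = 0
λ = (2 ± √((2)² - 4·(-8))) / 2 = (2 ± √36) / 2
Solving: λ = -2, 4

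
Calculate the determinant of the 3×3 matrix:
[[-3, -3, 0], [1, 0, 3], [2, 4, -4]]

Expansion along first row:
det = -3·det([[0,3],[4,-4]]) - -3·det([[1,3],[2,-4]]) + 0·det([[1,0],[2,4]])
    = -3·(0·-4 - 3·4) - -3·(1·-4 - 3·2) + 0·(1·4 - 0·2)
    = -3·-12 - -3·-10 + 0·4
    = 36 + -30 + 0 = 6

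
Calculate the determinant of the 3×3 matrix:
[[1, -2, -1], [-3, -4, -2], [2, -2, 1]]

Expansion along first row:
det = 1·det([[-4,-2],[-2,1]]) - -2·det([[-3,-2],[2,1]]) + -1·det([[-3,-4],[2,-2]])
    = 1·(-4·1 - -2·-2) - -2·(-3·1 - -2·2) + -1·(-3·-2 - -4·2)
    = 1·-8 - -2·1 + -1·14
    = -8 + 2 + -14 = -20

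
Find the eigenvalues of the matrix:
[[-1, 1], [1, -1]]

Characteristic equation: det(A - λI) = 0
λ² - (trace)λ + (det) = 0
trace = -1 + -1 = -2, det = (-1)(-1) - (1)(1) = 0
λ² - (-2)λ + (0) = 0
λ = (-2 ± √((-2)² - 4·(0))) / 2 = (-2 ± √4) / 2
Solving: λ = -2, 0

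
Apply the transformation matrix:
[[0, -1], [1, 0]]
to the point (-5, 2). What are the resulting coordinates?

Matrix multiplication:
[[0, -1], [1, 0]] × [-5, 2]ᵀ
= [(0)(-5) + (-1)(2), (1)(-5) + (0)(2)]ᵀ
= [-2, -5]ᵀ
Result: (-2, -5)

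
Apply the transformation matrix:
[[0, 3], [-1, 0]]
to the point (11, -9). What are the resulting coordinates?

Matrix multiplication:
[[0, 3], [-1, 0]] × [11, -9]ᵀ
= [(0)(11) + (3)(-9), (-1)(11) + (0)(-9)]ᵀ
= [-27, -11]ᵀ
Result: (-27, -11)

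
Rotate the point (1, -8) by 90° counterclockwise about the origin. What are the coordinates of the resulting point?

Rotation matrix for 90°: [[cos 90°, -sin 90°], [sin 90°, cos 90°]] = [[0, -1], [1, 0]]
[[0, -1], [1, 0]] × [1, -8]ᵀ = [8, 1]ᵀ
Result: (8, 1)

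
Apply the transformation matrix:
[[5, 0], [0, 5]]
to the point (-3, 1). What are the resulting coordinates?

Matrix multiplication:
[[5, 0], [0, 5]] × [-3, 1]ᵀ
= [(5)(-3) + (0)(1), (0)(-3) + (5)(1)]ᵀ
= [-15, 5]ᵀ
Result: (-15, 5)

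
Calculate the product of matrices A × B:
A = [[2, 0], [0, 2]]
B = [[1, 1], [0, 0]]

Matrix multiplication:
C[0][0] = 2×1 + 0×0 = 2
C[0][1] = 2×1 + 0×0 = 2
C[1][0] = 0×1 + 2×0 = 0
C[1][1] = 0×1 + 2×0 = 0
Result: [[2, 2], [0, 0]]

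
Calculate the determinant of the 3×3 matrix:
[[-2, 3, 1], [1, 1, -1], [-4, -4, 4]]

Expansion along first row:
det = -2·det([[1,-1],[-4,4]]) - 3·det([[1,-1],[-4,4]]) + 1·det([[1,1],[-4,-4]])
    = -2·(1·4 - -1·-4) - 3·(1·4 - -1·-4) + 1·(1·-4 - 1·-4)
    = -2·0 - 3·0 + 1·0
    = 0 + 0 + 0 = 0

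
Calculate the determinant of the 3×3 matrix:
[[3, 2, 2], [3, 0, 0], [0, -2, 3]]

Expansion along first row:
det = 3·det([[0,0],[-2,3]]) - 2·det([[3,0],[0,3]]) + 2·det([[3,0],[0,-2]])
    = 3·(0·3 - 0·-2) - 2·(3·3 - 0·0) + 2·(3·-2 - 0·0)
    = 3·0 - 2·9 + 2·-6
    = 0 + -18 + -12 = -30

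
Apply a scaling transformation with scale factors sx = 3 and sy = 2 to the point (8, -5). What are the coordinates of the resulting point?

Scaling matrix:
[[3, 0], [0, 2]]
Result: (8 × 3, -5 × 2) = (24, -10)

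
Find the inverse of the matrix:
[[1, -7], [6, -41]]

For [[a,b],[c,d]], inverse = (1/det)·[[d,-b],[-c,a]]
det = (1)(-41) - (-7)(6) = -41 - -42 = 1
Inverse = [[-41, 7], [-6, 1]]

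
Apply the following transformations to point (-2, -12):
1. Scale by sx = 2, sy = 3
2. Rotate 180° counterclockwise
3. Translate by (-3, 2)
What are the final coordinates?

Step 1: Scale → (-4, -36)
Step 2: Rotate 180° → (4, 36)
Step 3: Translate → (1, 38)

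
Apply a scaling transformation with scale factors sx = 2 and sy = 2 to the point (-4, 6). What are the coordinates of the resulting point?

Scaling matrix:
[[2, 0], [0, 2]]
Result: (-4 × 2, 6 × 2) = (-8, 12)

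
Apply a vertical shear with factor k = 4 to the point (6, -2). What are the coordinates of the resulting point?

Shear matrix for vertical shear with factor k = 4:
[[1, 0], [4, 1]]
Result: (6, -2) → (6, 22)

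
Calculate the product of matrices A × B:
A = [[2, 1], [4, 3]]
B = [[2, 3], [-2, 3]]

Matrix multiplication:
C[0][0] = 2×2 + 1×-2 = 2
C[0][1] = 2×3 + 1×3 = 9
C[1][0] = 4×2 + 3×-2 = 2
C[1][1] = 4×3 + 3×3 = 21
Result: [[2, 9], [2, 21]]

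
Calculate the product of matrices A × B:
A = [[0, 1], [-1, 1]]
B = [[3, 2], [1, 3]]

Matrix multiplication:
C[0][0] = 0×3 + 1×1 = 1
C[0][1] = 0×2 + 1×3 = 3
C[1][0] = -1×3 + 1×1 = -2
C[1][1] = -1×2 + 1×3 = 1
Result: [[1, 3], [-2, 1]]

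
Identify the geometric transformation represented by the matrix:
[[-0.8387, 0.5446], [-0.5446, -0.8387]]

This matrix represents: rotation by 213° counterclockwise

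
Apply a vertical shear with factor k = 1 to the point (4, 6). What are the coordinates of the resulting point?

Shear matrix for vertical shear with factor k = 1:
[[1, 0], [1, 1]]
Result: (4, 6) → (4, 10)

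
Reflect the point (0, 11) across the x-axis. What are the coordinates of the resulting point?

Reflection across x-axis: (0, 11) → (0, -11)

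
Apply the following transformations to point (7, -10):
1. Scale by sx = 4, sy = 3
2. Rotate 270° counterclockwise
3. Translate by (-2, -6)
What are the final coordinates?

Step 1: Scale → (28, -30)
Step 2: Rotate 270° → (-30, -28)
Step 3: Translate → (-32, -34)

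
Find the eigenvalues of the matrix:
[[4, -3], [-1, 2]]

Characteristic equation: det(A - λI) = 0
λ² - (trace)λ + (det) = 0
trace = 4 + 2 = 6, det = (4)(2) - (-3)(-1) = 5
λ² - (6)λ + (5) = 0
λ = (6 ± √((6)² - 4·(5))) / 2 = (6 ± √16) / 2
Solving: λ = 1, 5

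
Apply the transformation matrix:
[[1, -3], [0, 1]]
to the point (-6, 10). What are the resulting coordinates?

Matrix multiplication:
[[1, -3], [0, 1]] × [-6, 10]ᵀ
= [(1)(-6) + (-3)(10), (0)(-6) + (1)(10)]ᵀ
= [-36, 10]ᵀ
Result: (-36, 10)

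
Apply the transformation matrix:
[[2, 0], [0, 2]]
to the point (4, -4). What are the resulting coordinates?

Matrix multiplication:
[[2, 0], [0, 2]] × [4, -4]ᵀ
= [(2)(4) + (0)(-4), (0)(4) + (2)(-4)]ᵀ
= [8, -8]ᵀ
Result: (8, -8)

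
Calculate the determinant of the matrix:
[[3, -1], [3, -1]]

For a 2×2 matrix [[a, b], [c, d]], det = ad - bc
det = (3)(-1) - (-1)(3) = -3 - -3 = 0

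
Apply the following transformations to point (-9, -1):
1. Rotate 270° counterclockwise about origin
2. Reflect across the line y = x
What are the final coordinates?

Step 1: Rotate 270° → (-1, 9)
Step 2: Reflect across line y = x → (9, -1)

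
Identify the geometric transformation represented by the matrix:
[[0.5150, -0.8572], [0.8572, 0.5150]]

This matrix represents: rotation by 59° counterclockwise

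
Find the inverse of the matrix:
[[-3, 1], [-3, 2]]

For [[a,b],[c,d]], inverse = (1/det)·[[d,-b],[-c,a]]
det = (-3)(2) - (1)(-3) = -6 - -3 = -3
Inverse = (1/-3)·[[2, -1], [3, -3]]
= [[-2/3, 1/3], [-1, 1]]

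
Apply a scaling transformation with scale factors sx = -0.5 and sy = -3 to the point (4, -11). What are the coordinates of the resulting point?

Scaling matrix:
[[-0.50, 0], [0, -3]]
Result: (4 × -0.5, -11 × -3) = (-2, 33)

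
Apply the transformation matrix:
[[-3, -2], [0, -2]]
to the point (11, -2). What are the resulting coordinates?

Matrix multiplication:
[[-3, -2], [0, -2]] × [11, -2]ᵀ
= [(-3)(11) + (-2)(-2), (0)(11) + (-2)(-2)]ᵀ
= [-29, 4]ᵀ
Result: (-29, 4)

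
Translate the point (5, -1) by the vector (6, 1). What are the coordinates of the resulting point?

Translation by (6, 1) (homogeneous matrix [[1, 0, 6], [0, 1, 1], [0, 0, 1]]):
x' = 5 + 6 = 11
y' = -1 + 1 = 0
Result: (11, 0)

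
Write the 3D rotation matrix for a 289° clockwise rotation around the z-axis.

Rotation matrix for clockwise 289° around z-axis:
A clockwise rotation by 289° is a counterclockwise rotation by -289°.
cos(-289°) = 0.3256, sin(-289°) = 0.9455
Result: [[0.3256, -0.9455, 0], [0.9455, 0.3256, 0], [0, 0, 1]]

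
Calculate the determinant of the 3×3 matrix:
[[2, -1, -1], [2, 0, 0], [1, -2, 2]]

Expansion along first row:
det = 2·det([[0,0],[-2,2]]) - -1·det([[2,0],[1,2]]) + -1·det([[2,0],[1,-2]])
    = 2·(0·2 - 0·-2) - -1·(2·2 - 0·1) + -1·(2·-2 - 0·1)
    = 2·0 - -1·4 + -1·-4
    = 0 + 4 + 4 = 8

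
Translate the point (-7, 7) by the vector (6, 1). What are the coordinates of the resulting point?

Translation by (6, 1) (homogeneous matrix [[1, 0, 6], [0, 1, 1], [0, 0, 1]]):
x' = -7 + 6 = -1
y' = 7 + 1 = 8
Result: (-1, 8)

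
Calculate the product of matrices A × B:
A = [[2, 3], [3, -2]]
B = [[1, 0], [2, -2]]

Matrix multiplication:
C[0][0] = 2×1 + 3×2 = 8
C[0][1] = 2×0 + 3×-2 = -6
C[1][0] = 3×1 + -2×2 = -1
C[1][1] = 3×0 + -2×-2 = 4
Result: [[8, -6], [-1, 4]]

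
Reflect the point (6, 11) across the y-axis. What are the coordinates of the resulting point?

Reflection across y-axis: (6, 11) → (-6, 11)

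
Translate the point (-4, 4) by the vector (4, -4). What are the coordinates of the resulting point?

Translation by (4, -4) (homogeneous matrix [[1, 0, 4], [0, 1, -4], [0, 0, 1]]):
x' = -4 + 4 = 0
y' = 4 + -4 = 0
Result: (0, 0)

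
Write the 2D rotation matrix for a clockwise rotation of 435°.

Rotation matrix formula: [[cos θ, -sin θ], [sin θ, cos θ]]
A clockwise rotation by 435° is equivalent to a counterclockwise rotation by -435°.
For θ = -435°:
cos(-435°) = 0.2588
sin(-435°) = -0.9659
Result: [[0.2588, 0.9659], [-0.9659, 0.2588]]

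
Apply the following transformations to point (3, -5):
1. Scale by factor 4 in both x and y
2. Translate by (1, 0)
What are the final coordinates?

Step 1: Scale (3, -5) by 4 → (12, -20)
Step 2: Translate by (1, 0) → (13, -20)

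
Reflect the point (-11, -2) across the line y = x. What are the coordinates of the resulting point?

Reflection across line y = x: (-11, -2) → (-2, -11)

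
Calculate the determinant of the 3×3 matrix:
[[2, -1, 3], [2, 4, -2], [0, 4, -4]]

Expansion along first row:
det = 2·det([[4,-2],[4,-4]]) - -1·det([[2,-2],[0,-4]]) + 3·det([[2,4],[0,4]])
    = 2·(4·-4 - -2·4) - -1·(2·-4 - -2·0) + 3·(2·4 - 4·0)
    = 2·-8 - -1·-8 + 3·8
    = -16 + -8 + 24 = 0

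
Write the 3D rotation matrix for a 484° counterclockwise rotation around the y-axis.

Rotation matrix for counterclockwise 484° around y-axis:
cos(484°) = -0.5592, sin(484°) = 0.8290
Result: [[-0.5592, 0, 0.8290], [0, 1, 0], [-0.8290, 0, -0.5592]]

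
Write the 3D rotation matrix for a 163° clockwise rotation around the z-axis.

Rotation matrix for clockwise 163° around z-axis:
A clockwise rotation by 163° is a counterclockwise rotation by -163°.
cos(-163°) = -0.9563, sin(-163°) = -0.2924
Result: [[-0.9563, 0.2924, 0], [-0.2924, -0.9563, 0], [0, 0, 1]]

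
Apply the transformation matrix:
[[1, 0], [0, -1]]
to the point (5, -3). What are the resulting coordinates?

Matrix multiplication:
[[1, 0], [0, -1]] × [5, -3]ᵀ
= [(1)(5) + (0)(-3), (0)(5) + (-1)(-3)]ᵀ
= [5, 3]ᵀ
Result: (5, 3)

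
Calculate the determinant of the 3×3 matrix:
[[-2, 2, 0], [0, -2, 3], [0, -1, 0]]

Expansion along first row:
det = -2·det([[-2,3],[-1,0]]) - 2·det([[0,3],[0,0]]) + 0·det([[0,-2],[0,-1]])
    = -2·(-2·0 - 3·-1) - 2·(0·0 - 3·0) + 0·(0·-1 - -2·0)
    = -2·3 - 2·0 + 0·0
    = -6 + 0 + 0 = -6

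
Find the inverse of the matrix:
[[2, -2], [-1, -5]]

For [[a,b],[c,d]], inverse = (1/det)·[[d,-b],[-c,a]]
det = (2)(-5) - (-2)(-1) = -10 - 2 = -12
Inverse = (1/-12)·[[-5, 2], [1, 2]]
= [[5/12, -1/6], [-1/12, -1/6]]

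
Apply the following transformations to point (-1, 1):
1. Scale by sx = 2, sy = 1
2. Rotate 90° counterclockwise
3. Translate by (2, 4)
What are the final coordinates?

Step 1: Scale → (-2, 1)
Step 2: Rotate 90° → (-1, -2)
Step 3: Translate → (1, 2)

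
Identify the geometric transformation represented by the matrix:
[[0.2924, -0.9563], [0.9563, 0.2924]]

This matrix represents: rotation by 73° counterclockwise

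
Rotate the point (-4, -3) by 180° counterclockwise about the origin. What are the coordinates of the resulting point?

Rotation matrix for 180°: [[cos 180°, -sin 180°], [sin 180°, cos 180°]] = [[-1, 0], [0, -1]]
[[-1, 0], [0, -1]] × [-4, -3]ᵀ = [4, 3]ᵀ
Result: (4, 3)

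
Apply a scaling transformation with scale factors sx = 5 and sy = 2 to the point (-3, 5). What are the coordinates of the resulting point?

Scaling matrix:
[[5, 0], [0, 2]]
Result: (-3 × 5, 5 × 2) = (-15, 10)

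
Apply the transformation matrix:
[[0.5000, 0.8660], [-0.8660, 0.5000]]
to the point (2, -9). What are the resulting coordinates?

Matrix multiplication:
[[0.5000, 0.8660], [-0.8660, 0.5000]] × [2, -9]ᵀ
= [(0.5000)(2) + (0.8660)(-9), (-0.8660)(2) + (0.5000)(-9)]ᵀ
= [-6.7940, -6.2320]ᵀ
Result: (-6.7940, -6.2320)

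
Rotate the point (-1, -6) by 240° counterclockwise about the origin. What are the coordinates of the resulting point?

Rotation matrix for 240°: [[cos 240°, -sin 240°], [sin 240°, cos 240°]] ≈ [[-0.500000, 0.866025], [-0.866025, -0.500000]]
[[-0.500000, 0.866025], [-0.866025, -0.500000]] × [-1, -6]ᵀ ≈ [-4.6962, 3.8660]ᵀ
Result: (-4.6962, 3.8660)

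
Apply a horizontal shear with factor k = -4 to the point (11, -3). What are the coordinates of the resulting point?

Shear matrix for horizontal shear with factor k = -4:
[[1, -4], [0, 1]]
Result: (11, -3) → (23, -3)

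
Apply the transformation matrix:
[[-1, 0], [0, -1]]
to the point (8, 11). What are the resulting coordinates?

Matrix multiplication:
[[-1, 0], [0, -1]] × [8, 11]ᵀ
= [(-1)(8) + (0)(11), (0)(8) + (-1)(11)]ᵀ
= [-8, -11]ᵀ
Result: (-8, -11)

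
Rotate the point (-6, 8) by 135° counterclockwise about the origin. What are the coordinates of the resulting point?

Rotation matrix for 135°: [[cos 135°, -sin 135°], [sin 135°, cos 135°]] ≈ [[-0.707107, -0.707107], [0.707107, -0.707107]]
[[-0.707107, -0.707107], [0.707107, -0.707107]] × [-6, 8]ᵀ ≈ [-1.4142, -9.8995]ᵀ
Result: (-1.4142, -9.8995)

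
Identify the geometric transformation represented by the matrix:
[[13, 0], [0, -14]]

This matrix represents: non-uniform scaling by sx = 13, sy = -14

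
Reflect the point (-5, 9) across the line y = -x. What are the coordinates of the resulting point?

Reflection across line y = -x: (-5, 9) → (-9, 5)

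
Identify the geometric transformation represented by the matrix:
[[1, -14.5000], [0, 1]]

This matrix represents: horizontal shear with factor -14.5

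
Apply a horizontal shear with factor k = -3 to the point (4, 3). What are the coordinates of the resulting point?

Shear matrix for horizontal shear with factor k = -3:
[[1, -3], [0, 1]]
Result: (4, 3) → (-5, 3)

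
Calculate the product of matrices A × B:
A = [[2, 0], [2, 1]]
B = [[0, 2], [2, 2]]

Matrix multiplication:
C[0][0] = 2×0 + 0×2 = 0
C[0][1] = 2×2 + 0×2 = 4
C[1][0] = 2×0 + 1×2 = 2
C[1][1] = 2×2 + 1×2 = 6
Result: [[0, 4], [2, 6]]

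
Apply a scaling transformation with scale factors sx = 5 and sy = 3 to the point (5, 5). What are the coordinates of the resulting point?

Scaling matrix:
[[5, 0], [0, 3]]
Result: (5 × 5, 5 × 3) = (25, 15)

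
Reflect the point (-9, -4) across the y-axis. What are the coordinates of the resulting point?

Reflection across y-axis: (-9, -4) → (9, -4)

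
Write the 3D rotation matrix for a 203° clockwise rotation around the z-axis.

Rotation matrix for clockwise 203° around z-axis:
A clockwise rotation by 203° is a counterclockwise rotation by -203°.
cos(-203°) = -0.9205, sin(-203°) = 0.3907
Result: [[-0.9205, -0.3907, 0], [0.3907, -0.9205, 0], [0, 0, 1]]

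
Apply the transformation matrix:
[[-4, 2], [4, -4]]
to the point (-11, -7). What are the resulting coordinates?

Matrix multiplication:
[[-4, 2], [4, -4]] × [-11, -7]ᵀ
= [(-4)(-11) + (2)(-7), (4)(-11) + (-4)(-7)]ᵀ
= [30, -16]ᵀ
Result: (30, -16)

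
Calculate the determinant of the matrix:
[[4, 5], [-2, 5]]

For a 2×2 matrix [[a, b], [c, d]], det = ad - bc
det = (4)(5) - (5)(-2) = 20 - -10 = 30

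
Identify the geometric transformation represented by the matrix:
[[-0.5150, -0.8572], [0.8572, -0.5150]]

This matrix represents: rotation by 121° counterclockwise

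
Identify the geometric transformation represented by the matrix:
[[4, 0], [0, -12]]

This matrix represents: non-uniform scaling by sx = 4, sy = -12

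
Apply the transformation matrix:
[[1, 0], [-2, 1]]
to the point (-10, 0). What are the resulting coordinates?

Matrix multiplication:
[[1, 0], [-2, 1]] × [-10, 0]ᵀ
= [(1)(-10) + (0)(0), (-2)(-10) + (1)(0)]ᵀ
= [-10, 20]ᵀ
Result: (-10, 20)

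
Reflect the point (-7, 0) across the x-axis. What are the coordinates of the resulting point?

Reflection across x-axis: (-7, 0) → (-7, 0)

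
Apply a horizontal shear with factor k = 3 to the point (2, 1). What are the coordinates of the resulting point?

Shear matrix for horizontal shear with factor k = 3:
[[1, 3], [0, 1]]
Result: (2, 1) → (5, 1)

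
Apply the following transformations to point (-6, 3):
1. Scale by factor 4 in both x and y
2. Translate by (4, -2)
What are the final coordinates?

Step 1: Scale (-6, 3) by 4 → (-24, 12)
Step 2: Translate by (4, -2) → (-20, 10)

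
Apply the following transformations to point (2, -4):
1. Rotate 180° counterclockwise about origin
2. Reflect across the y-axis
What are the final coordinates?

Step 1: Rotate 180° → (-2, 4)
Step 2: Reflect across y-axis → (2, 4)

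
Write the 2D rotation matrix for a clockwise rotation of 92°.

Rotation matrix formula: [[cos θ, -sin θ], [sin θ, cos θ]]
A clockwise rotation by 92° is equivalent to a counterclockwise rotation by -92°.
For θ = -92°:
cos(-92°) = -0.0349
sin(-92°) = -0.9994
Result: [[-0.0349, 0.9994], [-0.9994, -0.0349]]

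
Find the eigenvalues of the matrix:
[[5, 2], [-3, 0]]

Characteristic equation: det(A - λI) = 0
λ² - (trace)λ + (det) = 0
trace = 5 + 0 = 5, det = (5)(0) - (2)(-3) = 6
λ² - (5)λ + (6) = 0
λ = (5 ± √((5)² - 4·(6))) / 2 = (5 ± √1) / 2
Solving: λ = 2, 3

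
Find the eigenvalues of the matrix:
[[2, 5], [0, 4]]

Characteristic equation: det(A - λI) = 0
λ² - (trace)λ + (det) = 0
trace = 2 + 4 = 6, det = (2)(4) - (5)(0) = 8
λ² - (6)λ + (8) = 0
λ = (6 ± √((6)² - 4·(8))) / 2 = (6 ± √4) / 2
Solving: λ = 2, 4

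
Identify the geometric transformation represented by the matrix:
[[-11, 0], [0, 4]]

This matrix represents: non-uniform scaling by sx = -11, sy = 4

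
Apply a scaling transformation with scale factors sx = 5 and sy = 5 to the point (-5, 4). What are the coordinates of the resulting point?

Scaling matrix:
[[5, 0], [0, 5]]
Result: (-5 × 5, 4 × 5) = (-25, 20)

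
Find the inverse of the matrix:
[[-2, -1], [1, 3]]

For [[a,b],[c,d]], inverse = (1/det)·[[d,-b],[-c,a]]
det = (-2)(3) - (-1)(1) = -6 - -1 = -5
Inverse = (1/-5)·[[3, 1], [-1, -2]]
= [[-3/5, -1/5], [1/5, 2/5]]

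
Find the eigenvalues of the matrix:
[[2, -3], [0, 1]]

Characteristic equation: det(A - λI) = 0
λ² - (trace)λ + (det) = 0
trace = 2 + 1 = 3, det = (2)(1) - (-3)(0) = 2
λ² - (3)λ + (2) = 0
λ = (3 ± √((3)² - 4·(2))) / 2 = (3 ± √1) / 2
Solving: λ = 1, 2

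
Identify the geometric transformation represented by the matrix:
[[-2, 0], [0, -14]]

This matrix represents: non-uniform scaling by sx = -2, sy = -14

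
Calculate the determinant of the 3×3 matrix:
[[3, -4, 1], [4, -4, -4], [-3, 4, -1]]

Expansion along first row:
det = 3·det([[-4,-4],[4,-1]]) - -4·det([[4,-4],[-3,-1]]) + 1·det([[4,-4],[-3,4]])
    = 3·(-4·-1 - -4·4) - -4·(4·-1 - -4·-3) + 1·(4·4 - -4·-3)
    = 3·20 - -4·-16 + 1·4
    = 60 + -64 + 4 = 0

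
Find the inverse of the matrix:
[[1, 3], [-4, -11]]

For [[a,b],[c,d]], inverse = (1/det)·[[d,-b],[-c,a]]
det = (1)(-11) - (3)(-4) = -11 - -12 = 1
Inverse = [[-11, -3], [4, 1]]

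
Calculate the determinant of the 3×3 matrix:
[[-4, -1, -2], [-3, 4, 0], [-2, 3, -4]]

Expansion along first row:
det = -4·det([[4,0],[3,-4]]) - -1·det([[-3,0],[-2,-4]]) + -2·det([[-3,4],[-2,3]])
    = -4·(4·-4 - 0·3) - -1·(-3·-4 - 0·-2) + -2·(-3·3 - 4·-2)
    = -4·-16 - -1·12 + -2·-1
    = 64 + 12 + 2 = 78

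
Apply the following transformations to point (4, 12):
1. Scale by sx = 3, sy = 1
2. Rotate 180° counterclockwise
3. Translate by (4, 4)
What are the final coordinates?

Step 1: Scale → (12, 12)
Step 2: Rotate 180° → (-12, -12)
Step 3: Translate → (-8, -8)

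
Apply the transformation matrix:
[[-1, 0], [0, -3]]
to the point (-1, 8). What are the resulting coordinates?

Matrix multiplication:
[[-1, 0], [0, -3]] × [-1, 8]ᵀ
= [(-1)(-1) + (0)(8), (0)(-1) + (-3)(8)]ᵀ
= [1, -24]ᵀ
Result: (1, -24)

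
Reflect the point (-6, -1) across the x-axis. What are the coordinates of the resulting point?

Reflection across x-axis: (-6, -1) → (-6, 1)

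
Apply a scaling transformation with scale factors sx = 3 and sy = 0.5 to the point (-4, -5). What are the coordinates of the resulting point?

Scaling matrix:
[[3, 0], [0, 0.50]]
Result: (-4 × 3, -5 × 0.5) = (-12, -2.5)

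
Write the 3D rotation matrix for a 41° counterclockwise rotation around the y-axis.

Rotation matrix for counterclockwise 41° around y-axis:
cos(41°) = 0.7547, sin(41°) = 0.6561
Result: [[0.7547, 0, 0.6561], [0, 1, 0], [-0.6561, 0, 0.7547]]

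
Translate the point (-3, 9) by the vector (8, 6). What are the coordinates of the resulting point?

Translation by (8, 6) (homogeneous matrix [[1, 0, 8], [0, 1, 6], [0, 0, 1]]):
x' = -3 + 8 = 5
y' = 9 + 6 = 15
Result: (5, 15)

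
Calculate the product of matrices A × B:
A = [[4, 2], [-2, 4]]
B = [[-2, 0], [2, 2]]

Matrix multiplication:
C[0][0] = 4×-2 + 2×2 = -4
C[0][1] = 4×0 + 2×2 = 4
C[1][0] = -2×-2 + 4×2 = 12
C[1][1] = -2×0 + 4×2 = 8
Result: [[-4, 4], [12, 8]]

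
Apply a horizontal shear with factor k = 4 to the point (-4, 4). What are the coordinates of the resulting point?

Shear matrix for horizontal shear with factor k = 4:
[[1, 4], [0, 1]]
Result: (-4, 4) → (12, 4)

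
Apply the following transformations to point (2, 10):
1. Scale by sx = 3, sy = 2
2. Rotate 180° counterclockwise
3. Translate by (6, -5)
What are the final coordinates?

Step 1: Scale → (6, 20)
Step 2: Rotate 180° → (-6, -20)
Step 3: Translate → (0, -25)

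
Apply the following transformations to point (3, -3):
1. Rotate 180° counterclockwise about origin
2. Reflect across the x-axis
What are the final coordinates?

Step 1: Rotate 180° → (-3, 3)
Step 2: Reflect across x-axis → (-3, -3)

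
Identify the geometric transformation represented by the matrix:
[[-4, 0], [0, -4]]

This matrix represents: uniform scaling by factor -4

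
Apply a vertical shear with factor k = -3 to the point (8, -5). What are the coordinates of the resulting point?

Shear matrix for vertical shear with factor k = -3:
[[1, 0], [-3, 1]]
Result: (8, -5) → (8, -29)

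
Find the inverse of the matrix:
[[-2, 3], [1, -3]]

For [[a,b],[c,d]], inverse = (1/det)·[[d,-b],[-c,a]]
det = (-2)(-3) - (3)(1) = 6 - 3 = 3
Inverse = (1/3)·[[-3, -3], [-1, -2]]
= [[-1, -1], [-1/3, -2/3]]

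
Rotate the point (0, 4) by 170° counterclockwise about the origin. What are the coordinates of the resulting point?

Rotation matrix for 170°: [[cos 170°, -sin 170°], [sin 170°, cos 170°]] ≈ [[-0.984808, -0.173648], [0.173648, -0.984808]]
[[-0.984808, -0.173648], [0.173648, -0.984808]] × [0, 4]ᵀ ≈ [-0.6946, -3.9392]ᵀ
Result: (-0.6946, -3.9392)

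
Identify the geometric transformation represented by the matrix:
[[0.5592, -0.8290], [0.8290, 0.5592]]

This matrix represents: rotation by 56° counterclockwise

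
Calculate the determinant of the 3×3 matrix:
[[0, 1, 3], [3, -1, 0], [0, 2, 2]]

Expansion along first row:
det = 0·det([[-1,0],[2,2]]) - 1·det([[3,0],[0,2]]) + 3·det([[3,-1],[0,2]])
    = 0·(-1·2 - 0·2) - 1·(3·2 - 0·0) + 3·(3·2 - -1·0)
    = 0·-2 - 1·6 + 3·6
    = 0 + -6 + 18 = 12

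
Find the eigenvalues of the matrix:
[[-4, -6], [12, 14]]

Characteristic equation: det(A - λI) = 0
λ² - (trace)λ + (det) = 0
trace = -4 + 14 = 10, det = (-4)(14) - (-6)(12) = 16
λ² - (10)λ + (16) = 0
λ = (10 ± √((10)² - 4·(16))) / 2 = (10 ± √36) / 2
Solving: λ = 2, 8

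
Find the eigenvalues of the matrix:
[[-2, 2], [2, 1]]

Characteristic equation: det(A - λI) = 0
λ² - (trace)λ + (det) = 0
trace = -2 + 1 = -1, det = (-2)(1) - (2)(2) = -6
λ² - (-1)λ + (-6) = 0
λ = (-1 ± √((-1)² - 4·(-6))) / 2 = (-1 ± √25) / 2
Solving: λ = -3, 2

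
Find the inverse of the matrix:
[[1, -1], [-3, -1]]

For [[a,b],[c,d]], inverse = (1/det)·[[d,-b],[-c,a]]
det = (1)(-1) - (-1)(-3) = -1 - 3 = -4
Inverse = (1/-4)·[[-1, 1], [3, 1]]
= [[1/4, -1/4], [-3/4, -1/4]]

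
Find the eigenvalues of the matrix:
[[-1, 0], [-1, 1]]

Characteristic equation: det(A - λI) = 0
λ² - (trace)λ + (det) = 0
trace = -1 + 1 = 0, det = (-1)(1) - (0)(-1) = -1
λ² - (0)λ + (-1) = 0
λ = (0 ± √((0)² - 4·(-1))) / 2 = (0 ± √4) / 2
Solving: λ = -1, 1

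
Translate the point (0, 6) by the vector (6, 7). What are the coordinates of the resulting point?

Translation by (6, 7) (homogeneous matrix [[1, 0, 6], [0, 1, 7], [0, 0, 1]]):
x' = 0 + 6 = 6
y' = 6 + 7 = 13
Result: (6, 13)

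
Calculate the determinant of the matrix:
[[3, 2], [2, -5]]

For a 2×2 matrix [[a, b], [c, d]], det = ad - bc
det = (3)(-5) - (2)(2) = -15 - 4 = -19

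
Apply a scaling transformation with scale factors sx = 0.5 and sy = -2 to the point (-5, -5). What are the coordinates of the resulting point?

Scaling matrix:
[[0.50, 0], [0, -2]]
Result: (-5 × 0.5, -5 × -2) = (-2.5, 10)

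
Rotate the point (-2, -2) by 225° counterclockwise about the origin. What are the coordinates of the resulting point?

Rotation matrix for 225°: [[cos 225°, -sin 225°], [sin 225°, cos 225°]] ≈ [[-0.707107, 0.707107], [-0.707107, -0.707107]]
[[-0.707107, 0.707107], [-0.707107, -0.707107]] × [-2, -2]ᵀ ≈ [0, 2.8284]ᵀ
Result: (0, 2.8284)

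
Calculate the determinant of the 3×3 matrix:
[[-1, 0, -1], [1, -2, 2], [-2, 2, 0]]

Expansion along first row:
det = -1·det([[-2,2],[2,0]]) - 0·det([[1,2],[-2,0]]) + -1·det([[1,-2],[-2,2]])
    = -1·(-2·0 - 2·2) - 0·(1·0 - 2·-2) + -1·(1·2 - -2·-2)
    = -1·-4 - 0·4 + -1·-2
    = 4 + 0 + 2 = 6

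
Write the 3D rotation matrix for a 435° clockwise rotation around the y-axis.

Rotation matrix for clockwise 435° around y-axis:
A clockwise rotation by 435° is a counterclockwise rotation by -435°.
cos(-435°) = 0.2588, sin(-435°) = -0.9659
Result: [[0.2588, 0, -0.9659], [0, 1, 0], [0.9659, 0, 0.2588]]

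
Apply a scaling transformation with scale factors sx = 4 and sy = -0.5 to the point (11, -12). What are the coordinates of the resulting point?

Scaling matrix:
[[4, 0], [0, -0.50]]
Result: (11 × 4, -12 × -0.5) = (44, 6)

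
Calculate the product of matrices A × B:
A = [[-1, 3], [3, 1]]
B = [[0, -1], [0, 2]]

Matrix multiplication:
C[0][0] = -1×0 + 3×0 = 0
C[0][1] = -1×-1 + 3×2 = 7
C[1][0] = 3×0 + 1×0 = 0
C[1][1] = 3×-1 + 1×2 = -1
Result: [[0, 7], [0, -1]]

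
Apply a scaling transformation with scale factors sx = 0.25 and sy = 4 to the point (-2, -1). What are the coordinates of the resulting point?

Scaling matrix:
[[0.25, 0], [0, 4]]
Result: (-2 × 0.25, -1 × 4) = (-0.5, -4)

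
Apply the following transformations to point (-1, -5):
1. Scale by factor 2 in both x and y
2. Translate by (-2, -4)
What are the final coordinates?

Step 1: Scale (-1, -5) by 2 → (-2, -10)
Step 2: Translate by (-2, -4) → (-4, -14)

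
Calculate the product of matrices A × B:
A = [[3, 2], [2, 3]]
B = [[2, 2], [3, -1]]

Matrix multiplication:
C[0][0] = 3×2 + 2×3 = 12
C[0][1] = 3×2 + 2×-1 = 4
C[1][0] = 2×2 + 3×3 = 13
C[1][1] = 2×2 + 3×-1 = 1
Result: [[12, 4], [13, 1]]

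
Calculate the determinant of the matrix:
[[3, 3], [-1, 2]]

For a 2×2 matrix [[a, b], [c, d]], det = ad - bc
det = (3)(2) - (3)(-1) = 6 - -3 = 9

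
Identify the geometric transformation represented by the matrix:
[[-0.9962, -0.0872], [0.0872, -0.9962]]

This matrix represents: rotation by 175° counterclockwise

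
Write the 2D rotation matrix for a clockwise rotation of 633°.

Rotation matrix formula: [[cos θ, -sin θ], [sin θ, cos θ]]
A clockwise rotation by 633° is equivalent to a counterclockwise rotation by -633°.
For θ = -633°:
cos(-633°) = 0.0523
sin(-633°) = 0.9986
Result: [[0.0523, -0.9986], [0.9986, 0.0523]]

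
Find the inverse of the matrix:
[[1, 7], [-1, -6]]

For [[a,b],[c,d]], inverse = (1/det)·[[d,-b],[-c,a]]
det = (1)(-6) - (7)(-1) = -6 - -7 = 1
Inverse = [[-6, -7], [1, 1]]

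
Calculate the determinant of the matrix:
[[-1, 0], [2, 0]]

For a 2×2 matrix [[a, b], [c, d]], det = ad - bc
det = (-1)(0) - (0)(2) = 0 - 0 = 0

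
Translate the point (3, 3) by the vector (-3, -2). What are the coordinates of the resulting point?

Translation by (-3, -2) (homogeneous matrix [[1, 0, -3], [0, 1, -2], [0, 0, 1]]):
x' = 3 + -3 = 0
y' = 3 + -2 = 1
Result: (0, 1)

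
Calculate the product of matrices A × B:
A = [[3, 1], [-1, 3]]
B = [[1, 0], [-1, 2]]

Matrix multiplication:
C[0][0] = 3×1 + 1×-1 = 2
C[0][1] = 3×0 + 1×2 = 2
C[1][0] = -1×1 + 3×-1 = -4
C[1][1] = -1×0 + 3×2 = 6
Result: [[2, 2], [-4, 6]]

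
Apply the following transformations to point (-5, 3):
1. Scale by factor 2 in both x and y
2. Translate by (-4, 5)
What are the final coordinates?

Step 1: Scale (-5, 3) by 2 → (-10, 6)
Step 2: Translate by (-4, 5) → (-14, 11)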